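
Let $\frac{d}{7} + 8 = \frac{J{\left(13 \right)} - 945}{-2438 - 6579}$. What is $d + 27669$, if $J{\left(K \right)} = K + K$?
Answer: $\frac{248992854}{9017} \approx 27614.0$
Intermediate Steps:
$J{\left(K \right)} = 2 K$
$d = - \frac{498519}{9017}$ ($d = -56 + 7 \frac{2 \cdot 13 - 945}{-2438 - 6579} = -56 + 7 \frac{26 - 945}{-9017} = -56 + 7 \left(\left(-919\right) \left(- \frac{1}{9017}\right)\right) = -56 + 7 \cdot \frac{919}{9017} = -56 + \frac{6433}{9017} = - \frac{498519}{9017} \approx -55.287$)
$d + 27669 = - \frac{498519}{9017} + 27669 = \frac{248992854}{9017}$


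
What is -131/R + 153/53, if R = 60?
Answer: 2237/3180 ≈ 0.70346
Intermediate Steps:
-131/R + 153/53 = -131/60 + 153/53 = 2237/3180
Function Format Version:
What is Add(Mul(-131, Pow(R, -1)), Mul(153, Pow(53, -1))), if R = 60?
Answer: Rational(2237, 3180) ≈ 0.70346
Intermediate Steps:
Add(Mul(-131, Pow(R, -1)), Mul(153, Pow(53, -1))) = Add(Mul(-131, Pow(60, -1)), Mul(153, Pow(53, -1))) = Add(Mul(-131, Rational(1, 60)), Mul(153, Rational(1, 53))) = Add(Rational(-131, 60), Rational(153, 53)) = Rational(2237, 3180)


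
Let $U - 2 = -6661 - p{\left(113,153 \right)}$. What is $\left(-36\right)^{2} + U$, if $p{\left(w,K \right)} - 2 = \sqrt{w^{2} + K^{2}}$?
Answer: $-5365 - \sqrt{36178} \approx -5555.2$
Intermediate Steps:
$p{\left(w,K \right)} = 2 + \sqrt{K^{2} + w^{2}}$ ($p{\left(w,K \right)} = 2 + \sqrt{w^{2} + K^{2}} = 2 + \sqrt{K^{2} + w^{2}}$)
$U = -6661 - \sqrt{36178}$ ($U = 2 - \left(6663 + \sqrt{153^{2} + 113^{2}}\right) = 2 - \left(6663 + \sqrt{23409 + 12769}\right) = 2 - \left(6663 + \sqrt{36178}\right) = -6661 - \sqrt{36178} \approx -6851.2$)
$\left(-36\right)^{2} + U = \left(-36\right)^{2} - \left(6661 + \sqrt{36178}\right) = 1296 - \left(6661 + \sqrt{36178}\right) = -5365 - \sqrt{36178}$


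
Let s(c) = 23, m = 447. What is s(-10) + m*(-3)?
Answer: -1318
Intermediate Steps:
s(-10) + m*(-3) = 23 + 447*(-3) = 23 - 1341 = -1318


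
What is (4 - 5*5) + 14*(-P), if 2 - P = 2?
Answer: -21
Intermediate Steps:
P = 0 (P = 2 - 1*2 = 2 - 2 = 0)
(4 - 5*5) + 14*(-P) = (4 - 5*5) + 14*(-1*0) = (4 - 25) + 14*0 = -21 + 0 = -21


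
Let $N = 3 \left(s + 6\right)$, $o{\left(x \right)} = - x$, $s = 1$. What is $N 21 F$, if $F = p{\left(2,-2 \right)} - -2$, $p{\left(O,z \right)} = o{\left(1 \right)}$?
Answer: $441$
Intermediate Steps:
$p{\left(O,z \right)} = -1$ ($p{\left(O,z \right)} = \left(-1\right) 1 = -1$)
$F = 1$ ($F = -1 - -2 = -1 + 2 = 1$)
$N = 21$ ($N = 3 \left(1 + 6\right) = 3 \cdot 7 = 21$)
$N 21 F = 21 \cdot 21 \cdot 1 = 441 \cdot 1 = 441$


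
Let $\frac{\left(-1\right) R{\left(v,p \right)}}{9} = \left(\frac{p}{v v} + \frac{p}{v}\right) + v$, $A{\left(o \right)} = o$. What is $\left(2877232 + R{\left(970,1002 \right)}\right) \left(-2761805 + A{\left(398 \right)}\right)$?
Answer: $- \frac{3726470111663799027}{470450} \approx -7.9211 \cdot 10^{12}$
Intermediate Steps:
$R{\left(v,p \right)} = - 9 v - \frac{9 p}{v} - \frac{9 p}{v^{2}}$ ($R{\left(v,p \right)} = - 9 \left(\left(\frac{p}{v v} + \frac{p}{v}\right) + v\right) = - 9 \left(\left(\frac{p}{v^{2}} + \frac{p}{v}\right) + v\right) = - 9 \left(\left(\frac{p}{v} + \frac{p}{v^{2}}\right) + v\right) = - 9 \left(v + \frac{p}{v} + \frac{p}{v^{2}}\right) = - 9 v - \frac{9 p}{v} - \frac{9 p}{v^{2}}$)
$\left(2877232 + R{\left(970,1002 \right)}\right) \left(-2761805 + A{\left(398 \right)}\right) = \left(2877232 - \left(8730 + \frac{4509}{485} + \frac{4509}{470450}\right)\right) \left(-2761805 + 398\right) = \left(2877232 - \left(8730 + \frac{4509}{485} + \frac{4509}{470450}\right)\right) \left(-2761407\right) = \left(2877232 - \frac{4111406739}{470450}\right) \left(-2761407\right) = \frac{1349482387661}{470450} \left(-2761407\right) = - \frac{3726470111663799027}{470450}$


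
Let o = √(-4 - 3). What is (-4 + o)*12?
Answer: -48 + 12*I*√7 ≈ -48.0 + 31.749*I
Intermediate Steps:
o = I*√7 (o = √(-7) = I*√7 ≈ 2.6458*I)
(-4 + o)*12 = (-4 + I*√7)*12 = -48 + 12*I*√7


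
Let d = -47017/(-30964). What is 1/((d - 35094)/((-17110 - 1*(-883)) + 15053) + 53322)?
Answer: 36351736/1939433870591 ≈ 1.8743e-5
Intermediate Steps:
d = 47017/30964 (d = -47017*(-1/30964) = 47017/30964 ≈ 1.5184)
1/((d - 35094)/((-17110 - 1*(-883)) + 15053) + 53322) = 1/((47017/30964 - 35094)/((-17110 - 1*(-883)) + 15053) + 53322) = 1/(-1086603599/(30964*((-17110 + 883) + 15053)) + 53322) = 1/(-1086603599/(30964*(-16227 + 15053)) + 53322) = 1/(-1086603599/30964/(-1174) + 53322) = 1/(-1086603599/30964*(-1/1174) + 53322) = 1/(1086603599/36351736 + 53322) = 1/(1939433870591/36351736) = 36351736/1939433870591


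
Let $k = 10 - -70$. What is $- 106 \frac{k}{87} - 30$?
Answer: $- \frac{11090}{87} \approx -127.47$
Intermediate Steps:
$k = 80$ ($k = 10 + 70 = 80$)
$- 106 \frac{k}{87} - 30 = - 106 \cdot \frac{80}{87} - 30 = - 106 \cdot 80 \cdot \frac{1}{87} - 30 = \left(-106\right) \frac{80}{87} - 30 = - \frac{8480}{87} - 30 = - \frac{11090}{87}$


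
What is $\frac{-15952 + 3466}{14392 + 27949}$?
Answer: $- \frac{12486}{42341} \approx -0.29489$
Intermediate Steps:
$\frac{-15952 + 3466}{14392 + 27949} = - \frac{12486}{42341}$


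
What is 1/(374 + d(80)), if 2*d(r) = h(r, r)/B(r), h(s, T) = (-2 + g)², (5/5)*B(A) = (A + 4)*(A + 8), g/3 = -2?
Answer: 231/86395 ≈ 0.0026738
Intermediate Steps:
g = -6 (g = 3*(-2) = -6)
B(A) = (4 + A)*(8 + A) (B(A) = (A + 4)*(A + 8) = (4 + A)*(8 + A))
h(s, T) = 64 (h(s, T) = (-2 - 6)² = (-8)² = 64)
d(r) = 32/(32 + r² + 12*r) (d(r) = (64/(32 + r² + 12*r))/2 = 32/(32 + r² + 12*r))
1/(374 + d(80)) = 1/(374 + 32/(32 + 80² + 12*80)) = 1/(374 + 32/(32 + 6400 + 960)) = 1/(374 + 32/7392) = 1/(374 + 32*(1/7392)) = 1/(374 + 1/231) = 1/(86395/231) = 231/86395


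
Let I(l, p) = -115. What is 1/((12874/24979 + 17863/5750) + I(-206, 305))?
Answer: -143629250/15997138373 ≈ -0.0089784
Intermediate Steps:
1/((12874/24979 + 17863/5750) + I(-206, 305)) = 1/((12874/24979 + 17863/5750) - 115) = 1/(520225377/143629250 - 115) = 1/(-15997138373/143629250) = -143629250/15997138373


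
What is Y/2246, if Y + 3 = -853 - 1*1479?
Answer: -2335/2246 ≈ -1.0396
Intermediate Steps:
Y = -2335 (Y = -3 + (-853 - 1*1479) = -3 + (-853 - 1479) = -3 - 2332 = -2335)
Y/2246 = -2335/2246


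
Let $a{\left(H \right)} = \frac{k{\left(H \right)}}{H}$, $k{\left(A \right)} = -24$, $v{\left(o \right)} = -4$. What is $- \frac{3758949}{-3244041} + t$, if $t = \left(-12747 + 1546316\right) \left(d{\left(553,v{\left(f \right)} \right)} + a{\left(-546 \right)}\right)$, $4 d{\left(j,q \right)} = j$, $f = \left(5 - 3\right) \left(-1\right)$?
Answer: $\frac{27826060962909663}{131203436} \approx 2.1208 \cdot 10^{8}$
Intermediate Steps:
$f = -2$ ($f = 2 \left(-1\right) = -2$)
$d{\left(j,q \right)} = \frac{j}{4}$
$a{\left(H \right)} = - \frac{24}{H}$
$t = \frac{77198329891}{364}$ ($t = \left(-12747 + 1546316\right) \left(\frac{1}{4} \cdot 553 - \frac{24}{-546}\right) = 1533569 \left(\frac{553}{4} - - \frac{4}{91}\right) = 1533569 \left(\frac{553}{4} + \frac{4}{91}\right) = 1533569 \cdot \frac{50339}{364} = \frac{77198329891}{364} \approx 2.1208 \cdot 10^{8}$)
$- \frac{3758949}{-3244041} + t = - \frac{3758949}{-3244041} + \frac{77198329891}{364} = \left(-3758949\right) \left(- \frac{1}{3244041}\right) + \frac{77198329891}{364} = \frac{417661}{360449} + \frac{77198329891}{364} = \frac{27826060962909663}{131203436}$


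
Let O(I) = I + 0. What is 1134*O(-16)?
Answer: -18144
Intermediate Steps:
O(I) = I
1134*O(-16) = 1134*(-16) = -18144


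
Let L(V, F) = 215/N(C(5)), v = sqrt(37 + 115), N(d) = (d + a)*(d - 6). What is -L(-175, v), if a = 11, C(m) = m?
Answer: 215/16 ≈ 13.438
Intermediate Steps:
N(d) = (-6 + d)*(11 + d) (N(d) = (d + 11)*(d - 6) = (11 + d)*(-6 + d) = (-6 + d)*(11 + d))
v = 2*sqrt(38) (v = sqrt(152) = 2*sqrt(38) ≈ 12.329)
L(V, F) = -215/16 (L(V, F) = 215/(-66 + 5**2 + 5*5) = 215/(-66 + 25 + 25) = 215/(-16) = 215*(-1/16) = -215/16)
-L(-175, v) = -1*(-215/16) = 215/16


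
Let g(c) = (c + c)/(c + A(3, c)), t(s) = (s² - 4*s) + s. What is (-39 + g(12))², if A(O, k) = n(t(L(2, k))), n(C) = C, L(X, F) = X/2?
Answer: 33489/25 ≈ 1339.6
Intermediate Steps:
L(X, F) = X/2 (L(X, F) = X*(½) = X/2)
t(s) = s² - 3*s
A(O, k) = -2 (A(O, k) = ((½)*2)*(-3 + (½)*2) = 1*(-3 + 1) = 1*(-2) = -2)
g(c) = 2*c/(-2 + c) (g(c) = (c + c)/(c - 2) = (2*c)/(-2 + c) = 2*c/(-2 + c))
(-39 + g(12))² = (-39 + 2*12/(-2 + 12))² = (-39 + 2*12/10)² = (-39 + 2*12*(⅒))² = (-39 + 12/5)² = (-183/5)² = 33489/25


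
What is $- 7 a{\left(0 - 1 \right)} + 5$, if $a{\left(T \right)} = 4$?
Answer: $-23$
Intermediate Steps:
$- 7 a{\left(0 - 1 \right)} + 5 = \left(-7\right) 4 + 5 = -28 + 5 = -23$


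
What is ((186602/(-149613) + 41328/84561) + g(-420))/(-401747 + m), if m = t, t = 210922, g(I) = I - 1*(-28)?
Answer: 1656318201238/804736051735575 ≈ 0.0020582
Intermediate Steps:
g(I) = 28 + I (g(I) = I + 28 = 28 + I)
m = 210922
((186602/(-149613) + 41328/84561) + g(-420))/(-401747 + m) = ((186602/(-149613) + 41328/84561) + (28 - 420))/(-401747 + 210922) = ((186602*(-1/149613) + 41328*(1/84561)) - 392)/(-190825) = ((-186602/149613 + 13776/28187) - 392)*(-1/190825) = (-3198681886/4217141631 - 392)*(-1/190825) = -1656318201238/4217141631*(-1/190825) = 1656318201238/804736051735575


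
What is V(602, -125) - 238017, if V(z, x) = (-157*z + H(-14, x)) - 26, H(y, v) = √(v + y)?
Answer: -332557 + I*√139 ≈ -3.3256e+5 + 11.79*I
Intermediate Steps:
V(z, x) = -26 + √(-14 + x) - 157*z (V(z, x) = (-157*z + √(x - 14)) - 26 = (-157*z + √(-14 + x)) - 26 = (√(-14 + x) - 157*z) - 26 = -26 + √(-14 + x) - 157*z)
V(602, -125) - 238017 = (-26 + √(-14 - 125) - 157*602) - 238017 = (-26 + √(-139) - 94514) - 238017 = (-26 + I*√139 - 94514) - 238017 = (-94540 + I*√139) - 238017 = -332557 + I*√139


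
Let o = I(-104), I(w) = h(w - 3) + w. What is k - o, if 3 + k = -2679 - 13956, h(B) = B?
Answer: -16427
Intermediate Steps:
I(w) = -3 + 2*w (I(w) = (w - 3) + w = (-3 + w) + w = -3 + 2*w)
o = -211 (o = -3 + 2*(-104) = -3 - 208 = -211)
k = -16638 (k = -3 + (-2679 - 13956) = -3 - 16635 = -16638)
k - o = -16638 - 1*(-211) = -16638 + 211 = -16427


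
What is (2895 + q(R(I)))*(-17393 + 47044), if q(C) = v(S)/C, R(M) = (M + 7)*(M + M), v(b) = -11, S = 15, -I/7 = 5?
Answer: 168245378039/1960 ≈ 8.5839e+7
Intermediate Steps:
I = -35 (I = -7*5 = -35)
R(M) = 2*M*(7 + M) (R(M) = (7 + M)*(2*M) = 2*M*(7 + M))
q(C) = -11/C
(2895 + q(R(I)))*(-17393 + 47044) = (2895 - 11*(-1/(70*(7 - 35))))*(-17393 + 47044) = (2895 - 11/(2*(-35)*(-28)))*29651 = (2895 - 11/1960)*29651 = (5674189/1960)*29651 = 168245378039/1960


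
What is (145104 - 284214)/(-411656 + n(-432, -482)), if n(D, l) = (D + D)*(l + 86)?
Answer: 69555/34756 ≈ 2.0012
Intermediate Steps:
n(D, l) = 2*D*(86 + l) (n(D, l) = (2*D)*(86 + l) = 2*D*(86 + l))
(145104 - 284214)/(-411656 + n(-432, -482)) = (145104 - 284214)/(-411656 + 2*(-432)*(86 - 482)) = -139110/(-411656 + 2*(-432)*(-396)) = -139110/(-411656 + 342144) = -139110/(-69512) = -139110*(-1/69512) = 69555/34756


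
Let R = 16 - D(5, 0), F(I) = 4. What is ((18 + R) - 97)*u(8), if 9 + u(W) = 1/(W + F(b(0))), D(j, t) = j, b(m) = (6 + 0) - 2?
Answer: 1819/3 ≈ 606.33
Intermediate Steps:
b(m) = 4 (b(m) = 6 - 2 = 4)
u(W) = -9 + 1/(4 + W) (u(W) = -9 + 1/(W + 4) = -9 + 1/(4 + W))
R = 11 (R = 16 - 1*5 = 16 - 5 = 11)
((18 + R) - 97)*u(8) = ((18 + 11) - 97)*((-35 - 9*8)/(4 + 8)) = (29 - 97)*((-35 - 72)/12) = -17*(-107)/3 = -68*(-107/12) = 1819/3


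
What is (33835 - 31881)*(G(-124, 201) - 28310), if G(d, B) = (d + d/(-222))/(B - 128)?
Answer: -448266420928/8103 ≈ -5.5321e+7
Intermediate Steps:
G(d, B) = 221*d/(222*(-128 + B)) (G(d, B) = (d + d*(-1/222))/(-128 + B) = (d - d/222)/(-128 + B) = (221*d/222)/(-128 + B) = 221*d/(222*(-128 + B)))
(33835 - 31881)*(G(-124, 201) - 28310) = (33835 - 31881)*((221/222)*(-124)/(-128 + 201) - 28310) = 1954*((221/222)*(-124)/73 - 28310) = 1954*((221/222)*(-124)*(1/73) - 28310) = 1954*(-13702/8103 - 28310) = 1954*(-229409632/8103) = -448266420928/8103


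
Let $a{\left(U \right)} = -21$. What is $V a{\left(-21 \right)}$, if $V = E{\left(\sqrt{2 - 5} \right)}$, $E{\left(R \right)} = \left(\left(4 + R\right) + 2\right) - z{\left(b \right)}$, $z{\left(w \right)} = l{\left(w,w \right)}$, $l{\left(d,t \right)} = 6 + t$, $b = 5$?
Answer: $105 - 21 i \sqrt{3} \approx 105.0 - 36.373 i$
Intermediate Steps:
$z{\left(w \right)} = 6 + w$
$E{\left(R \right)} = -5 + R$ ($E{\left(R \right)} = \left(\left(4 + R\right) + 2\right) - \left(6 + 5\right) = \left(6 + R\right) - 11 = -5 + R$)
$V = -5 + i \sqrt{3}$ ($V = -5 + \sqrt{2 - 5} = -5 + \sqrt{-3} = -5 + i \sqrt{3} \approx -5.0 + 1.732 i$)
$V a{\left(-21 \right)} = \left(-5 + i \sqrt{3}\right) \left(-21\right) = 105 - 21 i \sqrt{3}$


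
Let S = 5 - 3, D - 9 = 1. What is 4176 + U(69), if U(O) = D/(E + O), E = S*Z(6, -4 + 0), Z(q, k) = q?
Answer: 338266/81 ≈ 4176.1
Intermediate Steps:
D = 10 (D = 9 + 1 = 10)
S = 2
E = 12 (E = 2*6 = 12)
U(O) = 10/(12 + O)
4176 + U(69) = 4176 + 10/(12 + 69) = 4176 + 10/81 = 338266/81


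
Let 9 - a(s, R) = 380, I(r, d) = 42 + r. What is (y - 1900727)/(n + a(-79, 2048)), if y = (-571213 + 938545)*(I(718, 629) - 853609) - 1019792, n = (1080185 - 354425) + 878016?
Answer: -313281649387/1603405 ≈ -1.9539e+5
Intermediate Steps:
a(s, R) = -371 (a(s, R) = 9 - 1*380 = 9 - 380 = -371)
n = 1603776 (n = 725760 + 878016 = 1603776)
y = -313279748660 (y = (-571213 + 938545)*((42 + 718) - 853609) - 1019792 = 367332*(760 - 853609) - 1019792 = 367332*(-852849) - 1019792 = -313278728868 - 1019792 = -313279748660)
(y - 1900727)/(n + a(-79, 2048)) = (-313279748660 - 1900727)/(1603776 - 371) = -313281649387/1603405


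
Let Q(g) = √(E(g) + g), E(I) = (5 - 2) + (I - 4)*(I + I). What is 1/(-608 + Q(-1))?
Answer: -152/92413 - √3/184826 ≈ -0.0016542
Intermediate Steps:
E(I) = 3 + 2*I*(-4 + I) (E(I) = 3 + (-4 + I)*(2*I) = 3 + 2*I*(-4 + I))
Q(g) = √(3 - 7*g + 2*g²) (Q(g) = √((3 - 8*g + 2*g²) + g) = √(3 - 7*g + 2*g²))
1/(-608 + Q(-1)) = 1/(-608 + √(3 - 7*(-1) + 2*(-1)²)) = 1/(-608 + √(3 + 7 + 2*1)) = 1/(-608 + √(3 + 7 + 2)) = 1/(-608 + √12) = 1/(-608 + 2*√3)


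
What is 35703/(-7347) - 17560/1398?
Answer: -29821019/1711851 ≈ -17.420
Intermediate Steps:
35703/(-7347) - 17560/1398 = 35703*(-1/7347) - 17560*1/1398 = -11901/2449 - 8780/699 = -29821019/1711851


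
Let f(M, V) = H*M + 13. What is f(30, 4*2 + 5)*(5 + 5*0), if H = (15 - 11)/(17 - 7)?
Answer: 125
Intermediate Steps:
H = ⅖ (H = 4/10 = 4*(⅒) = ⅖ ≈ 0.40000)
f(M, V) = 13 + 2*M/5 (f(M, V) = 2*M/5 + 13 = 13 + 2*M/5)
f(30, 4*2 + 5)*(5 + 5*0) = (13 + (⅖)*30)*(5 + 5*0) = (13 + 12)*(5 + 0) = 25*5 = 125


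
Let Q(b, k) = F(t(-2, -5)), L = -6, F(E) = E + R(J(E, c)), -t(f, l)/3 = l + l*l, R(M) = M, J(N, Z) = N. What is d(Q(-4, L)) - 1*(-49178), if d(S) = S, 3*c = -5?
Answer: 49058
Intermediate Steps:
c = -5/3 (c = (⅓)*(-5) = -5/3 ≈ -1.6667)
t(f, l) = -3*l - 3*l² (t(f, l) = -3*(l + l*l) = -3*(l + l²) = -3*l - 3*l²)
F(E) = 2*E (F(E) = E + E = 2*E)
Q(b, k) = -120 (Q(b, k) = 2*(-3*(-5)*(1 - 5)) = 2*(-3*(-5)*(-4)) = 2*(-60) = -120)
d(Q(-4, L)) - 1*(-49178) = -120 - 1*(-49178) = -120 + 49178 = 49058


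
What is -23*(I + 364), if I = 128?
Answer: -11316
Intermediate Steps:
-23*(I + 364) = -23*(128 + 364) = -23*492 = -11316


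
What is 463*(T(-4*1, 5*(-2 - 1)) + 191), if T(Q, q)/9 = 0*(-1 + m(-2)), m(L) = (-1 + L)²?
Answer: 88433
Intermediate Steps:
T(Q, q) = 0 (T(Q, q) = 9*(0*(-1 + (-1 - 2)²)) = 9*(0*(-1 + (-3)²)) = 9*(0*(-1 + 9)) = 9*(0*8) = 9*0 = 0)
463*(T(-4*1, 5*(-2 - 1)) + 191) = 463*(0 + 191) = 463*191 = 88433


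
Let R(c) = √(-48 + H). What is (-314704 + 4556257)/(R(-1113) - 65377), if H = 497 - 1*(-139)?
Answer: -277300010481/4274151541 - 59381742*√3/4274151541 ≈ -64.902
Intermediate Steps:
H = 636 (H = 497 + 139 = 636)
R(c) = 14*√3 (R(c) = √(-48 + 636) = √588 = 14*√3)
(-314704 + 4556257)/(R(-1113) - 65377) = (-314704 + 4556257)/(14*√3 - 65377) = 4241553/(-65377 + 14*√3)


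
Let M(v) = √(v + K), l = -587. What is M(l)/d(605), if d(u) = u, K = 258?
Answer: I*√329/605 ≈ 0.029981*I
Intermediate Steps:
M(v) = √(258 + v) (M(v) = √(v + 258) = √(258 + v))
M(l)/d(605) = √(258 - 587)/605 = √(-329)*(1/605) = (I*√329)*(1/605) = I*√329/605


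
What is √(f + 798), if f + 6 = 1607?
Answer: √2399 ≈ 48.980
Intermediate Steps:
f = 1601 (f = -6 + 1607 = 1601)
√(f + 798) = √(1601 + 798) = √2399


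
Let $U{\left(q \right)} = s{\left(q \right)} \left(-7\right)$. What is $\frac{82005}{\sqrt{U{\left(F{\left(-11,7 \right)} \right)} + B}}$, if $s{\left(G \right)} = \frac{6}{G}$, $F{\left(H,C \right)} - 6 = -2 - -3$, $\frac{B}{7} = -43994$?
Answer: $- \frac{82005 i \sqrt{76991}}{153982} \approx - 147.77 i$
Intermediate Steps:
$B = -307958$ ($B = 7 \left(-43994\right) = -307958$)
$F{\left(H,C \right)} = 7$ ($F{\left(H,C \right)} = 6 - -1 = 6 + \left(-2 + 3\right) = 6 + 1 = 7$)
$U{\left(q \right)} = - \frac{42}{q}$ ($U{\left(q \right)} = \frac{6}{q} \left(-7\right) = - \frac{42}{q}$)
$\frac{82005}{\sqrt{U{\left(F{\left(-11,7 \right)} \right)} + B}} = \frac{82005}{\sqrt{- \frac{42}{7} - 307958}} = \frac{82005}{\sqrt{\left(-42\right) \frac{1}{7} - 307958}} = \frac{82005}{\sqrt{-6 - 307958}} = \frac{82005}{\sqrt{-307964}} = \frac{82005}{2 i \sqrt{76991}} = 82005 \left(- \frac{i \sqrt{76991}}{153982}\right) = - \frac{82005 i \sqrt{76991}}{153982}$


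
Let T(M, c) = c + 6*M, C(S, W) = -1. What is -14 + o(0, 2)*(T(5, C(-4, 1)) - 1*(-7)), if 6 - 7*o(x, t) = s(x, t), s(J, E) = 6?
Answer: -14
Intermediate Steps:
o(x, t) = 0 (o(x, t) = 6/7 - ⅐*6 = 6/7 - 6/7 = 0)
-14 + o(0, 2)*(T(5, C(-4, 1)) - 1*(-7)) = -14 + 0*((-1 + 6*5) - 1*(-7)) = -14 + 0*((-1 + 30) + 7) = -14 + 0*(29 + 7) = -14 + 0*36 = -14 + 0 = -14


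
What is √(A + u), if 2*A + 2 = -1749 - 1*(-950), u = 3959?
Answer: √14234/2 ≈ 59.653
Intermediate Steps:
A = -801/2 (A = -1 + (-1749 - 1*(-950))/2 = -1 + (-1749 + 950)/2 = -1 + (½)*(-799) = -1 - 799/2 = -801/2 ≈ -400.50)
√(A + u) = √(-801/2 + 3959) = √(7117/2) = √14234/2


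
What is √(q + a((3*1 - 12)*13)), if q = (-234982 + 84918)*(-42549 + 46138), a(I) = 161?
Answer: I*√538579535 ≈ 23207.0*I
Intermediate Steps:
q = -538579696 (q = -150064*3589 = -538579696)
√(q + a((3*1 - 12)*13)) = √(-538579696 + 161) = √(-538579535) = I*√538579535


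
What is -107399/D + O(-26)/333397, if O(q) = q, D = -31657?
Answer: 35805681321/10554348829 ≈ 3.3925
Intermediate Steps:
-107399/D + O(-26)/333397 = -107399/(-31657) - 26/333397 = -107399*(-1/31657) - 26*1/333397 = 107399/31657 - 26/333397 = 35805681321/10554348829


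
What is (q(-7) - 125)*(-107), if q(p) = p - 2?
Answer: 14338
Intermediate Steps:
q(p) = -2 + p
(q(-7) - 125)*(-107) = ((-2 - 7) - 125)*(-107) = (-9 - 125)*(-107) = -134*(-107) = 14338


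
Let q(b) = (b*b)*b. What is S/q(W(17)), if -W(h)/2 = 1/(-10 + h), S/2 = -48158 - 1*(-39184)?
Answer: 1539041/2 ≈ 7.6952e+5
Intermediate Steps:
S = -17948 (S = 2*(-48158 - 1*(-39184)) = 2*(-48158 + 39184) = 2*(-8974) = -17948)
W(h) = -2/(-10 + h)
q(b) = b³ (q(b) = b²*b = b³)
S/q(W(17)) = -17948*(-(-10 + 17)³/8) = -17948/((-2/7)³) = -17948/(-8/343) = -17948*(-343/8) = 1539041/2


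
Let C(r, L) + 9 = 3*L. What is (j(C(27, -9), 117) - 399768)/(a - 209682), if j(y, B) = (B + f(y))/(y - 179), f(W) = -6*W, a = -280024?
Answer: 85950453/105286790 ≈ 0.81635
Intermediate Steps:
C(r, L) = -9 + 3*L
j(y, B) = (B - 6*y)/(-179 + y) (j(y, B) = (B - 6*y)/(y - 179) = (B - 6*y)/(-179 + y))
(j(C(27, -9), 117) - 399768)/(a - 209682) = ((117 - 6*(-9 + 3*(-9)))/(-179 + (-9 + 3*(-9))) - 399768)/(-280024 - 209682) = ((117 - 6*(-9 - 27))/(-179 + (-9 - 27)) - 399768)/(-489706) = ((117 - 6*(-36))/(-179 - 36) - 399768)*(-1/489706) = ((117 + 216)/(-215) - 399768)*(-1/489706) = (-1/215*333 - 399768)*(-1/489706) = (-333/215 - 399768)*(-1/489706) = -85950453/215*(-1/489706) = 85950453/105286790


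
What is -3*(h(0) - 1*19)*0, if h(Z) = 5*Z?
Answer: 0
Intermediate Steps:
-3*(h(0) - 1*19)*0 = -3*(5*0 - 1*19)*0 = -3*(0 - 19)*0 = -3*(-19)*0 = 57*0 = 0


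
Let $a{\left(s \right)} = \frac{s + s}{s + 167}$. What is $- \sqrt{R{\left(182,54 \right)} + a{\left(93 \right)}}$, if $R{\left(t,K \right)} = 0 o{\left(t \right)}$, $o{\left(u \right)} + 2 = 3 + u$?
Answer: $- \frac{\sqrt{12090}}{130} \approx -0.8458$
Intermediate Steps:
$o{\left(u \right)} = 1 + u$ ($o{\left(u \right)} = -2 + \left(3 + u\right) = 1 + u$)
$a{\left(s \right)} = \frac{2 s}{167 + s}$
$R{\left(t,K \right)} = 0$ ($R{\left(t,K \right)} = 0 \left(1 + t\right) = 0$)
$- \sqrt{R{\left(182,54 \right)} + a{\left(93 \right)}} = - \sqrt{0 + 2 \cdot 93 \frac{1}{167 + 93}} = - \sqrt{0 + 2 \cdot 93 \cdot \frac{1}{260}} = - \sqrt{0 + \frac{93}{130}} = - \sqrt{\frac{93}{130}} = - \frac{\sqrt{12090}}{130}$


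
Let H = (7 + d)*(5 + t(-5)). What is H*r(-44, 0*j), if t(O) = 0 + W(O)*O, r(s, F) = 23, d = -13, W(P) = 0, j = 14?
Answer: -690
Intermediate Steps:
t(O) = 0 (t(O) = 0 + 0*O = 0 + 0 = 0)
H = -30 (H = (7 - 13)*(5 + 0) = -6*5 = -30)
H*r(-44, 0*j) = -30*23 = -690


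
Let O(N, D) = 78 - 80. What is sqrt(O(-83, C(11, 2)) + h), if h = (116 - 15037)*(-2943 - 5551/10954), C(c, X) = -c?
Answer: 15*sqrt(23422103866682)/10954 ≈ 6627.2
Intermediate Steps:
O(N, D) = -2
h = 481100384333/10954 (h = -14921*(-2943 - 5551*1/10954) = -14921*(-2943 - 5551/10954) = -14921*(-32243173/10954) = 481100384333/10954 ≈ 4.3920e+7)
sqrt(O(-83, C(11, 2)) + h) = sqrt(-2 + 481100384333/10954) = sqrt(481100362425/10954) = 15*sqrt(23422103866682)/10954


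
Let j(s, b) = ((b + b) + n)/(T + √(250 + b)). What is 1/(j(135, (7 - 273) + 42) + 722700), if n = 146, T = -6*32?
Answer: 6655720146/4810099425796201 - 151*√26/9620198851592402 ≈ 1.3837e-6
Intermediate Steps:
T = -192
j(s, b) = (146 + 2*b)/(-192 + √(250 + b)) (j(s, b) = ((b + b) + 146)/(-192 + √(250 + b)) = (2*b + 146)/(-192 + √(250 + b)) = (146 + 2*b)/(-192 + √(250 + b)))
1/(j(135, (7 - 273) + 42) + 722700) = 1/(2*(73 + ((7 - 273) + 42))/(-192 + √(250 + ((7 - 273) + 42))) + 722700) = 1/(2*(73 + (-266 + 42))/(-192 + √(250 + (-266 + 42))) + 722700) = 1/(2*(73 - 224)/(-192 + √(250 - 224)) + 722700) = 1/(2*(-151)/(-192 + √26) + 722700) = 1/(-302/(-192 + √26) + 722700) = 1/(722700 - 302/(-192 + √26))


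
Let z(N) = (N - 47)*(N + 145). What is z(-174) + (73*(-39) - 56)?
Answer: 3506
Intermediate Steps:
z(N) = (-47 + N)*(145 + N)
z(-174) + (73*(-39) - 56) = (-6815 + (-174)**2 + 98*(-174)) + (73*(-39) - 56) = (-6815 + 30276 - 17052) + (-2847 - 56) = 6409 - 2903 = 3506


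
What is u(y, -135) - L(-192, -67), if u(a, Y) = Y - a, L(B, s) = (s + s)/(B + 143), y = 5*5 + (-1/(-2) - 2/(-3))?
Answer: -48187/294 ≈ -163.90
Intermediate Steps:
y = 157/6 (y = 25 + (-1*(-1/2) - 2*(-1/3)) = 25 + (1/2 + 2/3) = 25 + 7/6 = 157/6 ≈ 26.167)
L(B, s) = 2*s/(143 + B) (L(B, s) = (2*s)/(143 + B) = 2*s/(143 + B))
u(y, -135) - L(-192, -67) = (-135 - 1*157/6) - 2*(-67)/(143 - 192) = (-135 - 157/6) - 2*(-67)/(-49) = -967/6 - 2*(-67)*(-1)/49 = -967/6 - 1*134/49 = -967/6 - 134/49 = -48187/294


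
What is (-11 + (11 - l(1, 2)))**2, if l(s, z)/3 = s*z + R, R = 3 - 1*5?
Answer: 0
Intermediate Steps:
R = -2 (R = 3 - 5 = -2)
l(s, z) = -6 + 3*s*z (l(s, z) = 3*(s*z - 2) = 3*(-2 + s*z) = -6 + 3*s*z)
(-11 + (11 - l(1, 2)))**2 = (-11 + (11 - (-6 + 3*1*2)))**2 = (-11 + (11 - (-6 + 6)))**2 = (-11 + (11 - 1*0))**2 = (-11 + (11 + 0))**2 = (-11 + 11)**2 = 0**2 = 0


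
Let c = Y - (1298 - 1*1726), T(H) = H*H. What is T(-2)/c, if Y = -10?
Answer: 2/209 ≈ 0.0095694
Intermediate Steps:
T(H) = H²
c = 418 (c = -10 - (1298 - 1*1726) = -10 - (1298 - 1726) = -10 - 1*(-428) = -10 + 428 = 418)
T(-2)/c = (-2)²/418 = 4*(1/418) = 2/209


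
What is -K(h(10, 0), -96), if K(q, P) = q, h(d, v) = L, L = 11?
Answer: -11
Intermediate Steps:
h(d, v) = 11
-K(h(10, 0), -96) = -1*11 = -11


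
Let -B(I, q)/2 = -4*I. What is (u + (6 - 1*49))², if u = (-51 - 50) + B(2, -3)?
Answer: 16384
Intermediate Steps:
B(I, q) = 8*I (B(I, q) = -(-8)*I = 8*I)
u = -85 (u = (-51 - 50) + 8*2 = -101 + 16 = -85)
(u + (6 - 1*49))² = (-85 + (6 - 1*49))² = (-85 + (6 - 49))² = (-85 - 43)² = (-128)² = 16384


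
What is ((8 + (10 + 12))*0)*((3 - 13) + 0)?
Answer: 0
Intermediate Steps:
((8 + (10 + 12))*0)*((3 - 13) + 0) = ((8 + 22)*0)*(-10 + 0) = (30*0)*(-10) = 0*(-10) = 0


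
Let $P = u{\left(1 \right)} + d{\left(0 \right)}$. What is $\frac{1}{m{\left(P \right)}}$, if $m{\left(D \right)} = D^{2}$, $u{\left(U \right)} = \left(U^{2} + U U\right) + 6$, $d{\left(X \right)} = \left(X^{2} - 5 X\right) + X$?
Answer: $\frac{1}{64} \approx 0.015625$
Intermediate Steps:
$d{\left(X \right)} = X^{2} - 4 X$
$u{\left(U \right)} = 6 + 2 U^{2}$ ($u{\left(U \right)} = \left(U^{2} + U^{2}\right) + 6 = 2 U^{2} + 6 = 6 + 2 U^{2}$)
$P = 8$ ($P = \left(6 + 2 \cdot 1^{2}\right) + 0 \left(-4 + 0\right) = \left(6 + 2 \cdot 1\right) + 0 \left(-4\right) = \left(6 + 2\right) + 0 = 8 + 0 = 8$)
$\frac{1}{m{\left(P \right)}} = \frac{1}{8^{2}} = \frac{1}{64}$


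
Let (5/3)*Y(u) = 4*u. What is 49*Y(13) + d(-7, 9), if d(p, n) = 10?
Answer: 7694/5 ≈ 1538.8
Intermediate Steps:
Y(u) = 12*u/5 (Y(u) = 3*(4*u)/5 = 12*u/5)
49*Y(13) + d(-7, 9) = 49*((12/5)*13) + 10 = 49*(156/5) + 10 = 7644/5 + 10 = 7694/5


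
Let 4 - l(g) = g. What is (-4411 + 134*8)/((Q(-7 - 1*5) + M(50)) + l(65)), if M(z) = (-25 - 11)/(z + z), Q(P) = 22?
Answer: 27825/328 ≈ 84.832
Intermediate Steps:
M(z) = -18/z (M(z) = -36*1/(2*z) = -18/z)
l(g) = 4 - g
(-4411 + 134*8)/((Q(-7 - 1*5) + M(50)) + l(65)) = (-4411 + 134*8)/((22 - 18/50) + (4 - 1*65)) = (-4411 + 1072)/((22 - 18*1/50) + (4 - 65)) = -3339/((22 - 9/25) - 61) = -3339/(541/25 - 61) = -3339/(-984/25) = -3339*(-25/984) = 27825/328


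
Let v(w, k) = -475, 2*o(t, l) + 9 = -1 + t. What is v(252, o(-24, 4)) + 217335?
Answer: 216860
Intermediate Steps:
o(t, l) = -5 + t/2 (o(t, l) = -9/2 + (-1 + t)/2 = -9/2 + (-½ + t/2) = -5 + t/2)
v(252, o(-24, 4)) + 217335 = -475 + 217335 = 216860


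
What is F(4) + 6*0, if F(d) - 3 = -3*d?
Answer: -9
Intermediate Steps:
F(d) = 3 - 3*d
F(4) + 6*0 = (3 - 3*4) + 6*0 = (3 - 12) + 0 = -9 + 0 = -9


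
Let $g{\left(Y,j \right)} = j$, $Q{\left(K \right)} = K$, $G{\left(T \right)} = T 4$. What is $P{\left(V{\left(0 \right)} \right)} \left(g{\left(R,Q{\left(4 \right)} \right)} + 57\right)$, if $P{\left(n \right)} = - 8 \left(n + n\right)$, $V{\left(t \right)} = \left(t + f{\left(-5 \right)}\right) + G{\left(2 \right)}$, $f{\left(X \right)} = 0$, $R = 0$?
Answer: $-7808$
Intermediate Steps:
$G{\left(T \right)} = 4 T$
$V{\left(t \right)} = 8 + t$ ($V{\left(t \right)} = \left(t + 0\right) + 4 \cdot 2 = t + 8 = 8 + t$)
$P{\left(n \right)} = - 16 n$ ($P{\left(n \right)} = - 8 \cdot 2 n = - 16 n$)
$P{\left(V{\left(0 \right)} \right)} \left(g{\left(R,Q{\left(4 \right)} \right)} + 57\right) = - 16 \left(8 + 0\right) \left(4 + 57\right) = \left(-16\right) 8 \cdot 61 = \left(-128\right) 61 = -7808$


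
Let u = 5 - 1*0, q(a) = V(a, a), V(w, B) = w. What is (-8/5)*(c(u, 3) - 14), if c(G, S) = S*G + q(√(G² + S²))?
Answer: -8/5 - 8*√34/5 ≈ -10.930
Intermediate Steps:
q(a) = a
u = 5 (u = 5 + 0 = 5)
c(G, S) = √(G² + S²) + G*S (c(G, S) = S*G + √(G² + S²) = G*S + √(G² + S²) = √(G² + S²) + G*S)
(-8/5)*(c(u, 3) - 14) = (-8/5)*((√(5² + 3²) + 5*3) - 14) = (-8*⅕)*((√(25 + 9) + 15) - 14) = -8*((√34 + 15) - 14)/5 = -8*((15 + √34) - 14)/5 = -8*(1 + √34)/5 = -8/5 - 8*√34/5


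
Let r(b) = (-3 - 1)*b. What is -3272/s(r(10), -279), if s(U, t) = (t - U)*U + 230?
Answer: -1636/4895 ≈ -0.33422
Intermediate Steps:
r(b) = -4*b
s(U, t) = 230 + U*(t - U) (s(U, t) = U*(t - U) + 230 = 230 + U*(t - U))
-3272/s(r(10), -279) = -3272/(230 - (-4*10)**2 - 4*10*(-279)) = -3272/(230 - 1*(-40)**2 - 40*(-279)) = -3272/(230 - 1*1600 + 11160) = -3272/(230 - 1600 + 11160) = -3272/9790 = -3272*1/9790 = -1636/4895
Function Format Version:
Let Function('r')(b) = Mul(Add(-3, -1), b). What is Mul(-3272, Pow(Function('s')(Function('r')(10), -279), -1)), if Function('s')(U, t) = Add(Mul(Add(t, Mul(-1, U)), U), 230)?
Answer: Rational(-1636, 4895) ≈ -0.33422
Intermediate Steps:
Function('r')(b) = Mul(-4, b)
Function('s')(U, t) = Add(230, Mul(U, Add(t, Mul(-1, U)))) (Function('s')(U, t) = Add(Mul(U, Add(t, Mul(-1, U))), 230) = Add(230, Mul(U, Add(t, Mul(-1, U)))))
Mul(-3272, Pow(Function('s')(Function('r')(10), -279), -1)) = Mul(-3272, Pow(Add(230, Mul(-1, Pow(Mul(-4, 10), 2)), Mul(Mul(-4, 10), -279)), -1)) = Mul(-3272, Pow(Add(230, Mul(-1, Pow(-40, 2)), Mul(-40, -279)), -1)) = Mul(-3272, Pow(Add(230, Mul(-1, 1600), 11160), -1)) = Mul(-3272, Pow(Add(230, -1600, 11160), -1)) = Mul(-3272, Pow(9790, -1)) = Mul(-3272, Rational(1, 9790)) = Rational(-1636, 4895)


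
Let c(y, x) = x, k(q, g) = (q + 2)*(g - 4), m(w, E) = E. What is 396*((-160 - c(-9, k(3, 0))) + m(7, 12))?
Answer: -50688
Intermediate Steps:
k(q, g) = (-4 + g)*(2 + q) (k(q, g) = (2 + q)*(-4 + g) = (-4 + g)*(2 + q))
396*((-160 - c(-9, k(3, 0))) + m(7, 12)) = 396*((-160 - (-8 - 4*3 + 2*0 + 0*3)) + 12) = 396*((-160 - (-8 - 12 + 0 + 0)) + 12) = 396*((-160 - 1*(-20)) + 12) = 396*((-160 + 20) + 12) = 396*(-140 + 12) = 396*(-128) = -50688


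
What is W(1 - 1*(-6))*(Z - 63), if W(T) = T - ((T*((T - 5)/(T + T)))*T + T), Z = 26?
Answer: 259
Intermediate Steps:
W(T) = -T*(-5/2 + T/2) (W(T) = T - ((T*((-5 + T)/((2*T))))*T + T) = T - ((T*((-5 + T)*(1/(2*T))))*T + T) = T - ((T*((-5 + T)/(2*T)))*T + T) = T - ((-5/2 + T/2)*T + T) = T - (T*(-5/2 + T/2) + T) = T - (T + T*(-5/2 + T/2)) = T + (-T - T*(-5/2 + T/2)) = -T*(-5/2 + T/2))
W(1 - 1*(-6))*(Z - 63) = ((1 - 1*(-6))*(5 - (1 - 1*(-6)))/2)*(26 - 63) = ((1 + 6)*(5 - (1 + 6))/2)*(-37) = ((½)*7*(5 - 1*7))*(-37) = ((½)*7*(5 - 7))*(-37) = ((½)*7*(-2))*(-37) = -7*(-37) = 259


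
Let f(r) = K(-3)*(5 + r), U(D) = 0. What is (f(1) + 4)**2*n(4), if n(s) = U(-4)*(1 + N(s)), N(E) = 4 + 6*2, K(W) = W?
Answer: 0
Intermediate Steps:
N(E) = 16 (N(E) = 4 + 12 = 16)
n(s) = 0 (n(s) = 0*(1 + 16) = 0*17 = 0)
f(r) = -15 - 3*r (f(r) = -3*(5 + r) = -15 - 3*r)
(f(1) + 4)**2*n(4) = ((-15 - 3*1) + 4)**2*0 = ((-15 - 3) + 4)**2*0 = (-18 + 4)**2*0 = (-14)**2*0 = 196*0 = 0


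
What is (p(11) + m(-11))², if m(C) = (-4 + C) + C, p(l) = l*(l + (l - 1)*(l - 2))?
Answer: 1177225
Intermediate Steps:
p(l) = l*(l + (-1 + l)*(-2 + l))
m(C) = -4 + 2*C
(p(11) + m(-11))² = (11*(2 + 11² - 2*11) + (-4 + 2*(-11)))² = (11*(2 + 121 - 22) + (-4 - 22))² = (11*101 - 26)² = (1111 - 26)² = 1085² = 1177225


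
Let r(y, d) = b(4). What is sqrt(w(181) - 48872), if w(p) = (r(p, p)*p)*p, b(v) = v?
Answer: 2*sqrt(20543) ≈ 286.66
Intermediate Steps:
r(y, d) = 4
w(p) = 4*p**2 (w(p) = (4*p)*p = 4*p**2)
sqrt(w(181) - 48872) = sqrt(4*181**2 - 48872) = sqrt(4*32761 - 48872) = sqrt(131044 - 48872) = sqrt(82172) = 2*sqrt(20543)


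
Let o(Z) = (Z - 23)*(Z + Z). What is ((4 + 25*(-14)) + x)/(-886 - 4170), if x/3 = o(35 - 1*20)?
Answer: 533/2528 ≈ 0.21084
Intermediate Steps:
o(Z) = 2*Z*(-23 + Z) (o(Z) = (-23 + Z)*(2*Z) = 2*Z*(-23 + Z))
x = -720 (x = 3*(2*(35 - 1*20)*(-23 + (35 - 1*20))) = 3*(2*(35 - 20)*(-23 + (35 - 20))) = 3*(2*15*(-23 + 15)) = 3*(2*15*(-8)) = 3*(-240) = -720)
((4 + 25*(-14)) + x)/(-886 - 4170) = ((4 + 25*(-14)) - 720)/(-886 - 4170) = ((4 - 350) - 720)/(-5056) = (-346 - 720)*(-1/5056) = -1066*(-1/5056) = 533/2528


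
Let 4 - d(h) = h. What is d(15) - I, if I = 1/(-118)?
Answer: -1297/118 ≈ -10.992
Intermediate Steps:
d(h) = 4 - h
I = -1/118 ≈ -0.0084746
d(15) - I = (4 - 1*15) - 1*(-1/118) = (4 - 15) + 1/118 = -11 + 1/118 = -1297/118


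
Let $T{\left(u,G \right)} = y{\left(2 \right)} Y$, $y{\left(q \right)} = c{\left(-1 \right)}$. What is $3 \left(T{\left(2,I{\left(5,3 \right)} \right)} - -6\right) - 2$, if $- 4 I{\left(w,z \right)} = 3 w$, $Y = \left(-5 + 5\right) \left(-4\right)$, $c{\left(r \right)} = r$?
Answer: $16$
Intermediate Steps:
$y{\left(q \right)} = -1$
$Y = 0$ ($Y = 0 \left(-4\right) = 0$)
$I{\left(w,z \right)} = - \frac{3 w}{4}$
$T{\left(u,G \right)} = 0$ ($T{\left(u,G \right)} = \left(-1\right) 0 = 0$)
$3 \left(T{\left(2,I{\left(5,3 \right)} \right)} - -6\right) - 2 = 3 \left(0 - -6\right) - 2 = 3 \left(0 + 6\right) - 2 = 3 \cdot 6 - 2 = 18 - 2 = 16$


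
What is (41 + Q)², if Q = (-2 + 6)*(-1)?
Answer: 1369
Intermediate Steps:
Q = -4 (Q = 4*(-1) = -4)
(41 + Q)² = (41 - 4)² = 37² = 1369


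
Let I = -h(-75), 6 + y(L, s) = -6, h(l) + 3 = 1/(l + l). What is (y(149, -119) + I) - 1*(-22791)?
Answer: 3417301/150 ≈ 22782.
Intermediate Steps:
h(l) = -3 + 1/(2*l) (h(l) = -3 + 1/(l + l) = -3 + 1/(2*l))
y(L, s) = -12 (y(L, s) = -6 - 6 = -12)
I = 451/150 (I = -(-3 + (1/2)/(-75)) = -(-3 + (1/2)*(-1/75)) = -(-3 - 1/150) = -1*(-451/150) = 451/150 ≈ 3.0067)
(y(149, -119) + I) - 1*(-22791) = (-12 + 451/150) - 1*(-22791) = -1349/150 + 22791 = 3417301/150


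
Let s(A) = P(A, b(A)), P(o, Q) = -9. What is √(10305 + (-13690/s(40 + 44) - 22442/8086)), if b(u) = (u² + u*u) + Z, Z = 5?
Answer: 2*√434840534947/12129 ≈ 108.74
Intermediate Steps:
b(u) = 5 + 2*u² (b(u) = (u² + u*u) + 5 = (u² + u²) + 5 = 2*u² + 5 = 5 + 2*u²)
s(A) = -9
√(10305 + (-13690/s(40 + 44) - 22442/8086)) = √(10305 + (-13690/(-9) - 22442/8086)) = √(10305 + (-13690*(-⅑) - 22442*1/8086)) = √(10305 + (13690/9 - 11221/4043)) = √(10305 + 55247681/36387) = √(430215716/36387) = 2*√434840534947/12129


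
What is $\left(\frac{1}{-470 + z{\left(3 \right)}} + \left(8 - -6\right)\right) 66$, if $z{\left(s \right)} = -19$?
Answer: $\frac{150590}{163} \approx 923.87$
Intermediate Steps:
$\left(\frac{1}{-470 + z{\left(3 \right)}} + \left(8 - -6\right)\right) 66 = \left(\frac{1}{-470 - 19} + \left(8 - -6\right)\right) 66 = \left(\frac{1}{-489} + \left(8 + 6\right)\right) 66 = \left(- \frac{1}{489} + 14\right) 66 = \frac{6845}{489} \cdot 66 = \frac{150590}{163}$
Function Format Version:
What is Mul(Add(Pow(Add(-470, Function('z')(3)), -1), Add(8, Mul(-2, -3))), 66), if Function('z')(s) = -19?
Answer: Rational(150590, 163) ≈ 923.87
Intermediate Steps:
Mul(Add(Pow(Add(-470, Function('z')(3)), -1), Add(8, Mul(-2, -3))), 66) = Mul(Add(Pow(Add(-470, -19), -1), Add(8, Mul(-2, -3))), 66) = Mul(Add(Pow(-489, -1), Add(8, 6)), 66) = Mul(Add(Rational(-1, 489), 14), 66) = Mul(Rational(6845, 489), 66) = Rational(150590, 163)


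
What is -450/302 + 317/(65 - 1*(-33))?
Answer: 25817/14798 ≈ 1.7446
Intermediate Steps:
-450/302 + 317/(65 - 1*(-33)) = -450*1/302 + 317/(65 + 33) = -225/151 + 317/98 = 25817/14798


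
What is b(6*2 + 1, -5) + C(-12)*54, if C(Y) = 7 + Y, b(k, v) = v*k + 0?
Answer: -335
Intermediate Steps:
b(k, v) = k*v (b(k, v) = k*v + 0 = k*v)
b(6*2 + 1, -5) + C(-12)*54 = (6*2 + 1)*(-5) + (7 - 12)*54 = (12 + 1)*(-5) - 5*54 = 13*(-5) - 270 = -65 - 270 = -335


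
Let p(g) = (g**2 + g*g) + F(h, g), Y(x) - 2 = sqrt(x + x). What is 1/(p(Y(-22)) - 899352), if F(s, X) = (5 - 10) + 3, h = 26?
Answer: -I/(16*sqrt(11) + 899434*I) ≈ -1.1118e-6 - 6.5596e-11*I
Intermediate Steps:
F(s, X) = -2 (F(s, X) = -5 + 3 = -2)
Y(x) = 2 + sqrt(2)*sqrt(x) (Y(x) = 2 + sqrt(x + x) = 2 + sqrt(2*x) = 2 + sqrt(2)*sqrt(x))
p(g) = -2 + 2*g**2 (p(g) = (g**2 + g*g) - 2 = (g**2 + g**2) - 2 = 2*g**2 - 2 = -2 + 2*g**2)
1/(p(Y(-22)) - 899352) = 1/((-2 + 2*(2 + sqrt(2)*sqrt(-22))**2) - 899352) = 1/((-2 + 2*(2 + sqrt(2)*(I*sqrt(22)))**2) - 899352) = 1/((-2 + 2*(2 + 2*I*sqrt(11))**2) - 899352) = 1/(-899354 + 2*(2 + 2*I*sqrt(11))**2)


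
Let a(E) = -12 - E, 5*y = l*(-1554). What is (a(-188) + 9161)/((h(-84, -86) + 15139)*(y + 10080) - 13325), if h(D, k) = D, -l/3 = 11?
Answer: 9337/306151177 ≈ 3.0498e-5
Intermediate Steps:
l = -33 (l = -3*11 = -33)
y = 51282/5 (y = (-33*(-1554))/5 = (1/5)*51282 = 51282/5 ≈ 10256.)
(a(-188) + 9161)/((h(-84, -86) + 15139)*(y + 10080) - 13325) = ((-12 - 1*(-188)) + 9161)/((-84 + 15139)*(51282/5 + 10080) - 13325) = ((-12 + 188) + 9161)/(15055*(101682/5) - 13325) = (176 + 9161)/(306164502 - 13325) = 9337/306151177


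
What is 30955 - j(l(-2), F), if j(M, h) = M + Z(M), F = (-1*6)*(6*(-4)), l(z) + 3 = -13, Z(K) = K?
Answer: 30987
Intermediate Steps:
l(z) = -16 (l(z) = -3 - 13 = -16)
F = 144 (F = -6*(-24) = 144)
j(M, h) = 2*M (j(M, h) = M + M = 2*M)
30955 - j(l(-2), F) = 30955 - 2*(-16) = 30955 - 1*(-32) = 30955 + 32 = 30987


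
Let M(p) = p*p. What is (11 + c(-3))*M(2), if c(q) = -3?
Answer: 32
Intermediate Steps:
M(p) = p²
(11 + c(-3))*M(2) = (11 - 3)*2² = 8*4 = 32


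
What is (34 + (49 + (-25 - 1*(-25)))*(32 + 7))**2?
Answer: 3783025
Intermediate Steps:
(34 + (49 + (-25 - 1*(-25)))*(32 + 7))**2 = (34 + (49 + (-25 + 25))*39)**2 = (34 + (49 + 0)*39)**2 = (34 + 49*39)**2 = (34 + 1911)**2 = 1945**2 = 3783025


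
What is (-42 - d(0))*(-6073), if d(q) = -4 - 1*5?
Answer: 200409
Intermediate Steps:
d(q) = -9 (d(q) = -4 - 5 = -9)
(-42 - d(0))*(-6073) = (-42 - 1*(-9))*(-6073) = (-42 + 9)*(-6073) = -33*(-6073) = 200409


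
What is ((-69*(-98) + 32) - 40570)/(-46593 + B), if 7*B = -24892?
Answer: 33776/50149 ≈ 0.67351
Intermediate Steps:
B = -3556 (B = (⅐)*(-24892) = -3556)
((-69*(-98) + 32) - 40570)/(-46593 + B) = ((-69*(-98) + 32) - 40570)/(-46593 - 3556) = ((6762 + 32) - 40570)/(-50149) = (6794 - 40570)*(-1/50149) = -33776*(-1/50149) = 33776/50149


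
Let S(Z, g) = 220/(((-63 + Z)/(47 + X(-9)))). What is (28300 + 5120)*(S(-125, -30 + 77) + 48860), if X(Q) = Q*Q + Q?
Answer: 76527622500/47 ≈ 1.6282e+9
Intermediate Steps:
X(Q) = Q + Q**2 (X(Q) = Q**2 + Q = Q + Q**2)
S(Z, g) = 220/(-9/17 + Z/119) (S(Z, g) = 220/(((-63 + Z)/(47 - 9*(1 - 9)))) = 220/(((-63 + Z)/(47 - 9*(-8)))) = 220/(((-63 + Z)/(47 + 72))) = 220/(((-63 + Z)/119)) = 220/(((-63 + Z)*(1/119))) = 220/(-9/17 + Z/119))
(28300 + 5120)*(S(-125, -30 + 77) + 48860) = (28300 + 5120)*(26180/(-63 - 125) + 48860) = 33420*(26180/(-188) + 48860) = 33420*(26180*(-1/188) + 48860) = 33420*(-6545/47 + 48860) = 33420*(2289875/47) = 76527622500/47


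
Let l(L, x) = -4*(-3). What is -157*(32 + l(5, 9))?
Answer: -6908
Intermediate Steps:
l(L, x) = 12
-157*(32 + l(5, 9)) = -157*(32 + 12) = -157*44 = -6908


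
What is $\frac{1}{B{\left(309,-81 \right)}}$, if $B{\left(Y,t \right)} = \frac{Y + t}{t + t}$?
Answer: $- \frac{27}{38} \approx -0.71053$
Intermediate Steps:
$B{\left(Y,t \right)} = \frac{Y + t}{2 t}$
$\frac{1}{B{\left(309,-81 \right)}} = \frac{1}{\frac{1}{2} \frac{1}{-81} \left(309 - 81\right)} = \frac{1}{\frac{1}{2} \left(- \frac{1}{81}\right) 228} = \frac{1}{- \frac{38}{27}} = - \frac{27}{38}$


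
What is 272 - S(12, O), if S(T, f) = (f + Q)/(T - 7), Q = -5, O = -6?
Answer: 1371/5 ≈ 274.20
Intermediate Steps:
S(T, f) = (-5 + f)/(-7 + T) (S(T, f) = (f - 5)/(T - 7) = (-5 + f)/(-7 + T))
272 - S(12, O) = 272 - (-5 - 6)/(-7 + 12) = 272 - (-11)/5 = 272 - 1*(-11/5) = 272 + 11/5 = 1371/5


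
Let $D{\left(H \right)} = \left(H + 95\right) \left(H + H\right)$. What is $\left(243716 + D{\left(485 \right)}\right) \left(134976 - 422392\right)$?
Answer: $-231748119456$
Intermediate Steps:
$D{\left(H \right)} = 2 H \left(95 + H\right)$ ($D{\left(H \right)} = \left(95 + H\right) 2 H = 2 H \left(95 + H\right)$)
$\left(243716 + D{\left(485 \right)}\right) \left(134976 - 422392\right) = \left(243716 + 2 \cdot 485 \left(95 + 485\right)\right) \left(134976 - 422392\right) = \left(243716 + 2 \cdot 485 \cdot 580\right) \left(-287416\right) = \left(243716 + 562600\right) \left(-287416\right) = 806316 \left(-287416\right) = -231748119456$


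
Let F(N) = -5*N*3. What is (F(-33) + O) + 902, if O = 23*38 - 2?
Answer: 2269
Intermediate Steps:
F(N) = -15*N
O = 872 (O = 874 - 2 = 872)
(F(-33) + O) + 902 = (-15*(-33) + 872) + 902 = (495 + 872) + 902 = 1367 + 902 = 2269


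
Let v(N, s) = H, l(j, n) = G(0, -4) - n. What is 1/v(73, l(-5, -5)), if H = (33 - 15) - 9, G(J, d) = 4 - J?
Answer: ⅑ ≈ 0.11111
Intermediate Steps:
H = 9 (H = 18 - 9 = 9)
l(j, n) = 4 - n (l(j, n) = (4 - 1*0) - n = (4 + 0) - n = 4 - n)
v(N, s) = 9
1/v(73, l(-5, -5)) = 1/9 = ⅑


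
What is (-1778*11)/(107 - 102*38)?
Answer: 19558/3769 ≈ 5.1892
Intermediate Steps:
(-1778*11)/(107 - 102*38) = -19558/(107 - 3876) = -19558/(-3769) = -19558*(-1/3769) = 19558/3769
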